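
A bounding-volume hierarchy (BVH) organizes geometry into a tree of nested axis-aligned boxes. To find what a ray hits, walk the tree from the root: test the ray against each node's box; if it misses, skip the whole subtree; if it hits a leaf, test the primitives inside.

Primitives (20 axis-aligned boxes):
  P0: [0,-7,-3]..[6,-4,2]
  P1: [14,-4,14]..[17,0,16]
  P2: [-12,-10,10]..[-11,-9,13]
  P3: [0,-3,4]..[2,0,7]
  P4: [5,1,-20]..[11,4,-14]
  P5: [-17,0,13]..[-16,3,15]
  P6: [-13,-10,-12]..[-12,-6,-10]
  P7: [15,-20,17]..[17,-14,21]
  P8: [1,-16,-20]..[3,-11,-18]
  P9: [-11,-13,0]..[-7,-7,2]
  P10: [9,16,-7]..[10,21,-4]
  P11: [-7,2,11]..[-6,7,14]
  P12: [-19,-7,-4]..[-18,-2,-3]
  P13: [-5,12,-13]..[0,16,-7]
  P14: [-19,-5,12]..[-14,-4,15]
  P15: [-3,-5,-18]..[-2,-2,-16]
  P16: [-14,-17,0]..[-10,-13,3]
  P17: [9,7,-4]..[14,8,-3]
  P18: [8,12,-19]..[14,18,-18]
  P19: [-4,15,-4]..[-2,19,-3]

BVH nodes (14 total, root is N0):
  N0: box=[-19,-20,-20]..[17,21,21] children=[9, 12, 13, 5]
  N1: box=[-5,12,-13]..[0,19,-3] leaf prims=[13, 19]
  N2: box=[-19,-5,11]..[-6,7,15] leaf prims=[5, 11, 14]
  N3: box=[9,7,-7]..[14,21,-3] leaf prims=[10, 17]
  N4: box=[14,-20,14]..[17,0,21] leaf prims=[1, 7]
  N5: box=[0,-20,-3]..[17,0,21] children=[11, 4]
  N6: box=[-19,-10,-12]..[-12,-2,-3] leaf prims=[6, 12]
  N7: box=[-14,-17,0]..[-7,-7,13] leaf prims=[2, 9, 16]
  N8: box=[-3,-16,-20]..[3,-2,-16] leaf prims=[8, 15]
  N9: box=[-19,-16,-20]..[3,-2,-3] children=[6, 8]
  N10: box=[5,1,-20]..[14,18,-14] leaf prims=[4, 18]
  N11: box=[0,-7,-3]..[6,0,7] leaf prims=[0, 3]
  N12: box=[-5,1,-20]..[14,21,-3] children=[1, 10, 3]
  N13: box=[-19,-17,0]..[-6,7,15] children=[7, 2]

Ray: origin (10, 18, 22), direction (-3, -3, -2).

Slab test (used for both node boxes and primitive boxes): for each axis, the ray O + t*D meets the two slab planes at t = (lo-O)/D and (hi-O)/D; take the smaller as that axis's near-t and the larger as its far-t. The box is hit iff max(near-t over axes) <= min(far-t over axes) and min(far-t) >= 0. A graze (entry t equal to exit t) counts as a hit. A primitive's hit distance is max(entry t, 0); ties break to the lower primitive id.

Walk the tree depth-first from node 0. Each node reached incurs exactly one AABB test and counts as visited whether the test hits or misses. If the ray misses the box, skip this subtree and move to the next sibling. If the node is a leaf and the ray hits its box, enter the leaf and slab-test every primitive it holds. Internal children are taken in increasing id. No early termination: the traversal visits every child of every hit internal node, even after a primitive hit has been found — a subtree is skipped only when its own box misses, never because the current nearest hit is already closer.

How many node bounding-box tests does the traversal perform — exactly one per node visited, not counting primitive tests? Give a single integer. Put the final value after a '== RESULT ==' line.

Walk:
N0 x:[-7/3,29/3] y:[-1,38/3] z:[1/2,21] -> hit [1/2,29/3], descend [5, 9, 12, 13]
  N5 x:[-7/3,10/3] y:[6,38/3] z:[1/2,25/2] -> miss, prune
  N9 x:[7/3,29/3] y:[20/3,34/3] z:[25/2,21] -> miss, prune
  N12 x:[-4/3,5] y:[-1,17/3] z:[25/2,21] -> miss, prune
  N13 x:[16/3,29/3] y:[11/3,35/3] z:[7/2,11] -> hit [16/3,29/3], descend [2, 7]
    N2 x:[16/3,29/3] y:[11/3,23/3] z:[7/2,11/2] -> hit [16/3,11/2] leaf, test {P5(miss), P11@t=16/3, P14(miss)}
    N7 x:[17/3,8] y:[25/3,35/3] z:[9/2,11] -> miss, prune

7 AABB tests over nodes [0, 5, 9, 12, 13, 2, 7]; 1 leaf entered; closest P11.

== RESULT ==
7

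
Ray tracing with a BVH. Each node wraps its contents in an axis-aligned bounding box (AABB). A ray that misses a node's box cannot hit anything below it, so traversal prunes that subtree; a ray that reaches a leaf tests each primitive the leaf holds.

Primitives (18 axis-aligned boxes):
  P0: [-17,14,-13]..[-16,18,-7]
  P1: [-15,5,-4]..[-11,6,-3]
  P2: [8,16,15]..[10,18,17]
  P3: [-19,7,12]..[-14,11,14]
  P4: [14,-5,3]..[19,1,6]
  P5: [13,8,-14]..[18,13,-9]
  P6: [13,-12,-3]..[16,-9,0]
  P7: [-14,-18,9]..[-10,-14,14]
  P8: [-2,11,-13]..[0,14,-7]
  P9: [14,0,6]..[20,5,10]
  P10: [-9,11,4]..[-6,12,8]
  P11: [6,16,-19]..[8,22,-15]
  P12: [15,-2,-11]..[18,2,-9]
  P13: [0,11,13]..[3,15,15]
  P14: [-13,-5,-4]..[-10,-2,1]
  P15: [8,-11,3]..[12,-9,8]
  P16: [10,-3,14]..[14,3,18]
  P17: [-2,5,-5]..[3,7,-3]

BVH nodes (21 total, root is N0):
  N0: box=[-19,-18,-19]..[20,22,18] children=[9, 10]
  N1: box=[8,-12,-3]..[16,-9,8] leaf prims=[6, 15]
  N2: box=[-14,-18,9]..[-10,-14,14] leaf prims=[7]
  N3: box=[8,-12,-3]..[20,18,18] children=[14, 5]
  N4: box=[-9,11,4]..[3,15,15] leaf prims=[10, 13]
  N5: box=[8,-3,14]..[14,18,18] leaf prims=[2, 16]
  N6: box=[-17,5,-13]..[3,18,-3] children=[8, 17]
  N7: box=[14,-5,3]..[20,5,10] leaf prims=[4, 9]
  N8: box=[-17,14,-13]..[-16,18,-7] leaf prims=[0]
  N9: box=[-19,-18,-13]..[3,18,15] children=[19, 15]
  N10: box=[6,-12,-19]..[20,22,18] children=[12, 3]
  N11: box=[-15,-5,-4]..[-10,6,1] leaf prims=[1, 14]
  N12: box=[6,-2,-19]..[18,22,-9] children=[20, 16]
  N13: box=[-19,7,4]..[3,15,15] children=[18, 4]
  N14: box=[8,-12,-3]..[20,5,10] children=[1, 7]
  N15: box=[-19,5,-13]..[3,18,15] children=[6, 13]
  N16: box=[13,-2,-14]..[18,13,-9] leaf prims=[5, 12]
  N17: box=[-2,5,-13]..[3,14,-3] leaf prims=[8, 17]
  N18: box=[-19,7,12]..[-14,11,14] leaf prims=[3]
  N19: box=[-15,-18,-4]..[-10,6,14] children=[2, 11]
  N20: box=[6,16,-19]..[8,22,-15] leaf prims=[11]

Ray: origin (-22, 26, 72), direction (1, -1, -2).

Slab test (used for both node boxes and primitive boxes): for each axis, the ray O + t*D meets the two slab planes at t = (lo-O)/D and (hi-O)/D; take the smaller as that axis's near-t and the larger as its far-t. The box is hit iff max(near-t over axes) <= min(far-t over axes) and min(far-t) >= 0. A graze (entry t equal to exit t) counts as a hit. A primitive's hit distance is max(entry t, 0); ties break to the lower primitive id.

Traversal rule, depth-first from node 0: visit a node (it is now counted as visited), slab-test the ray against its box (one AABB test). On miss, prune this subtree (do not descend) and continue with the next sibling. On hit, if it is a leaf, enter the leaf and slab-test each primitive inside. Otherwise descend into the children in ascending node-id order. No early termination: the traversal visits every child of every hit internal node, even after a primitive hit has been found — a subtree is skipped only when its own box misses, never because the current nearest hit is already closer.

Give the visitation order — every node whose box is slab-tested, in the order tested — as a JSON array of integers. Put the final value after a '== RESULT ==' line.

Walk:
N0 x:[3,42] y:[4,44] z:[27,91/2] -> hit [27,42], descend [9, 10]
  N9 x:[3,25] y:[8,44] z:[57/2,85/2] -> miss, prune
  N10 x:[28,42] y:[4,38] z:[27,91/2] -> hit [28,38], descend [3, 12]
    N3 x:[30,42] y:[8,38] z:[27,75/2] -> hit [30,75/2], descend [5, 14]
      N5 x:[30,36] y:[8,29] z:[27,29] -> miss, prune
      N14 x:[30,42] y:[21,38] z:[31,75/2] -> hit [31,75/2], descend [1, 7]
        N1 x:[30,38] y:[35,38] z:[32,75/2] -> hit [35,75/2] leaf, test {P6@t=36, P15(miss)}
        N7 x:[36,42] y:[21,31] z:[31,69/2] -> miss, prune
    N12 x:[28,40] y:[4,28] z:[81/2,91/2] -> miss, prune

Visited [0, 9, 10, 3, 5, 14, 1, 7, 12]. Tests: 9 box, 1 leaf. Nearest: P6.

== RESULT ==
[0, 9, 10, 3, 5, 14, 1, 7, 12]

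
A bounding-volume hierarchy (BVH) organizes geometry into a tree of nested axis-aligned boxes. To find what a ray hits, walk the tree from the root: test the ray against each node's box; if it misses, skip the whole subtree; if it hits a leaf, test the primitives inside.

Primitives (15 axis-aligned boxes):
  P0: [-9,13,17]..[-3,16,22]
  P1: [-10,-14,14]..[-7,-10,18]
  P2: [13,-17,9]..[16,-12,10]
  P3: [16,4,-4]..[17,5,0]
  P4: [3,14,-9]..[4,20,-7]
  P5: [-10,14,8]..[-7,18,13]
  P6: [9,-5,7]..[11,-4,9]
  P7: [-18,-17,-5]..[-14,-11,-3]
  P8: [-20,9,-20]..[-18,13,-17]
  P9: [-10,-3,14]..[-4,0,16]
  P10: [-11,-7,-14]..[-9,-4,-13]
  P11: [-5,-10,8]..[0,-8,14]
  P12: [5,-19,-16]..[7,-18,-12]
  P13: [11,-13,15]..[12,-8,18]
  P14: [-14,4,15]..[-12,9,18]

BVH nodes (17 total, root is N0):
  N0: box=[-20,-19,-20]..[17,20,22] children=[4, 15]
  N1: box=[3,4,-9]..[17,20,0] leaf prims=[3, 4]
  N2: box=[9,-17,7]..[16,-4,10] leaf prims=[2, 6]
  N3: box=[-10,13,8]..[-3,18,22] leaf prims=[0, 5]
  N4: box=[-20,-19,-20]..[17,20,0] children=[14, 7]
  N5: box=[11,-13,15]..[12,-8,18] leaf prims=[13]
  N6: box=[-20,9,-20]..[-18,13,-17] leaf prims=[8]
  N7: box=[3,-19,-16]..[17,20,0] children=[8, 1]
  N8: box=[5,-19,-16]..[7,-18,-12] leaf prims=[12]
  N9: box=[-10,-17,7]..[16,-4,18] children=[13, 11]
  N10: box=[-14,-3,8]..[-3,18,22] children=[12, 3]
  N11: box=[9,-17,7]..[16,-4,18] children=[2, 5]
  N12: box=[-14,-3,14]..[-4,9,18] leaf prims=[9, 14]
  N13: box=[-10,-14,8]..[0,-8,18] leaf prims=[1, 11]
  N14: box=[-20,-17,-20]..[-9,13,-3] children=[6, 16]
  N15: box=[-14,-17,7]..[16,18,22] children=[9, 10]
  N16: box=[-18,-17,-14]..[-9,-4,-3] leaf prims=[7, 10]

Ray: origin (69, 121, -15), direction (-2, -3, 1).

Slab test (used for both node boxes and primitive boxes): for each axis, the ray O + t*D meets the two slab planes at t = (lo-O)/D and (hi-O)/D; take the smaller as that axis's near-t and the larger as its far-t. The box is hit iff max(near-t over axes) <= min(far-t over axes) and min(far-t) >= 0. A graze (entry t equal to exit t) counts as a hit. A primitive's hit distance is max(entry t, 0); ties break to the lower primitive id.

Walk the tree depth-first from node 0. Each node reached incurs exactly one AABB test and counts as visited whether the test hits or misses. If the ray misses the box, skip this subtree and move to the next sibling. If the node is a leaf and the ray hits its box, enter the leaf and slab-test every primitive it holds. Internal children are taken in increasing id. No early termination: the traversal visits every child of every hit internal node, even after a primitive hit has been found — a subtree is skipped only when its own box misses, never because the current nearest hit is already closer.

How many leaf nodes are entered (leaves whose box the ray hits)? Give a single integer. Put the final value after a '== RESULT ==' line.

Traverse from the root:
N0 x:[26,89/2] y:[101/3,140/3] z:[-5,37] -> hit [101/3,37], descend [4, 15]
  N4 x:[26,89/2] y:[101/3,140/3] z:[-5,15] -> miss, prune
  N15 x:[53/2,83/2] y:[103/3,46] z:[22,37] -> hit [103/3,37], descend [9, 10]
    N9 x:[53/2,79/2] y:[125/3,46] z:[22,33] -> miss, prune
    N10 x:[36,83/2] y:[103/3,124/3] z:[23,37] -> hit [36,37], descend [3, 12]
      N3 x:[36,79/2] y:[103/3,36] z:[23,37] -> hit [36,36] leaf, test {P0@t=36, P5(miss)}
      N12 x:[73/2,83/2] y:[112/3,124/3] z:[29,33] -> miss, prune

Summary -> nodes [0, 4, 15, 9, 10, 3, 12]; box-tests=7; leaf-entries=1; first=P0

== RESULT ==
1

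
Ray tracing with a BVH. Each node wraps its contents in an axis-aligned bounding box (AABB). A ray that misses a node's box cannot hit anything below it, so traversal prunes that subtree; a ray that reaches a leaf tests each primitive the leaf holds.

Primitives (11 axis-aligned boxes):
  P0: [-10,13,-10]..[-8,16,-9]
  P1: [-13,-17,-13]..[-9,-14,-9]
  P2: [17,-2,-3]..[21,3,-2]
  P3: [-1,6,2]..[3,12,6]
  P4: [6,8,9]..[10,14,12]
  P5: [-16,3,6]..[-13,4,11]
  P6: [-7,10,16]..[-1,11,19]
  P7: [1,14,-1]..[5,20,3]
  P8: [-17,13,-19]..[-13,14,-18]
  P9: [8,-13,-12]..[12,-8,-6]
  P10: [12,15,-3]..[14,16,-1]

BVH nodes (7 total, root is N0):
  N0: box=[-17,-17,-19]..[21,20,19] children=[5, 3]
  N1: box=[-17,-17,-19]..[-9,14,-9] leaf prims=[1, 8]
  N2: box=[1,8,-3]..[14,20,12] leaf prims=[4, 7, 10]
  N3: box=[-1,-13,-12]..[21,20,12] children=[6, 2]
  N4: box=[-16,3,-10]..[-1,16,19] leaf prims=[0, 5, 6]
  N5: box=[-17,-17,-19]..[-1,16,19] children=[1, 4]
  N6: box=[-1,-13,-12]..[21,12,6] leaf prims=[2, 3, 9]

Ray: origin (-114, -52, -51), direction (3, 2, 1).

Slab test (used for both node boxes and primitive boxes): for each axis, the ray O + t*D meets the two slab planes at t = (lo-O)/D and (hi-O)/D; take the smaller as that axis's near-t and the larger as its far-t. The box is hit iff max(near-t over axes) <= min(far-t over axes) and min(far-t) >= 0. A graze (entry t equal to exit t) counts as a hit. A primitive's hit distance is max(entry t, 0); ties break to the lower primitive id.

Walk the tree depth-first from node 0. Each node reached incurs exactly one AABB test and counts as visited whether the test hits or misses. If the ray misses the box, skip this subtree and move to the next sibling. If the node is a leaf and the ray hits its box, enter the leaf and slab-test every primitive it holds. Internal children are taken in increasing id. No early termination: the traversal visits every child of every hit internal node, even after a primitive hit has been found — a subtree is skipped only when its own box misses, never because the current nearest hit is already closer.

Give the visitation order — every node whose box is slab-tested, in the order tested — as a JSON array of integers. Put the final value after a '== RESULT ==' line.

Traverse from the root:
N0 x:[97/3,45] y:[35/2,36] z:[32,70] -> hit [97/3,36], descend [3, 5]
  N3 x:[113/3,45] y:[39/2,36] z:[39,63] -> miss, prune
  N5 x:[97/3,113/3] y:[35/2,34] z:[32,70] -> hit [97/3,34], descend [1, 4]
    N1 x:[97/3,35] y:[35/2,33] z:[32,42] -> hit [97/3,33] leaf, test {P1(miss), P8@t=65/2}
    N4 x:[98/3,113/3] y:[55/2,34] z:[41,70] -> miss, prune

5 AABB tests over nodes [0, 3, 5, 1, 4]; 1 leaf entered; closest P8.

== RESULT ==
[0, 3, 5, 1, 4]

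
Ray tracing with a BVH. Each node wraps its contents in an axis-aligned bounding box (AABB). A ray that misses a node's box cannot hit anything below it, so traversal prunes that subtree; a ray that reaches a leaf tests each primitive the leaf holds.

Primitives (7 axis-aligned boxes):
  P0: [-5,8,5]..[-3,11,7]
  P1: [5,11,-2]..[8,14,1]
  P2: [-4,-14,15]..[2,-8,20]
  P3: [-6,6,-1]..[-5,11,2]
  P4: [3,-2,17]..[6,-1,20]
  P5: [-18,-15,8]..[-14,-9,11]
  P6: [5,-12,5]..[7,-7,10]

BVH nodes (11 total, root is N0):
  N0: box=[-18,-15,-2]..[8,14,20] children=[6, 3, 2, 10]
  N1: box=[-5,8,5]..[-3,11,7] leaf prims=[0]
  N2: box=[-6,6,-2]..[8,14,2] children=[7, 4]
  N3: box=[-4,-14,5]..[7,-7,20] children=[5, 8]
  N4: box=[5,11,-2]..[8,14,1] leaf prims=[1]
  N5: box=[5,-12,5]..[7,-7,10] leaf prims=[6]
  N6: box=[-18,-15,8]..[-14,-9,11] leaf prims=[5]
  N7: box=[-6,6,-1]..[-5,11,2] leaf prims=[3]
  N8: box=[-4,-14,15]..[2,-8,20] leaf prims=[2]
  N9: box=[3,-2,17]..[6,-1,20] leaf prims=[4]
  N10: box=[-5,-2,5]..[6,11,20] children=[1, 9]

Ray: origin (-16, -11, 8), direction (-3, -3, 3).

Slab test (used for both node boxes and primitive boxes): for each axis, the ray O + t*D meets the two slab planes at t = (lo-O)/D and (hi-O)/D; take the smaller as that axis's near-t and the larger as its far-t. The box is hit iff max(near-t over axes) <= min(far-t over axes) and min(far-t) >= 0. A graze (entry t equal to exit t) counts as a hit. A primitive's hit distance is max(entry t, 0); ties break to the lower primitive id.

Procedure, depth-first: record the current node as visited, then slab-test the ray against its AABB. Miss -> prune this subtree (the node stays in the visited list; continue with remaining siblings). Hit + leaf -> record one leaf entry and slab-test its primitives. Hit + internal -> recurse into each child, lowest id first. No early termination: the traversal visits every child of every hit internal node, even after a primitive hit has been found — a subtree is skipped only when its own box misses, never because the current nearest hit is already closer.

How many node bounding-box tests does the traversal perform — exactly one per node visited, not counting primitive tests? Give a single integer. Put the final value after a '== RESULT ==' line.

Walk:
N0 x:[-8,2/3] y:[-25/3,4/3] z:[-10/3,4] -> hit [-10/3,2/3], descend [2, 3, 6, 10]
  N2 x:[-8,-10/3] y:[-25/3,-17/3] z:[-10/3,-2] -> miss, prune
  N3 x:[-23/3,-4] y:[-4/3,1] z:[-1,4] -> miss, prune
  N6 x:[-2/3,2/3] y:[-2/3,4/3] z:[0,1] -> hit [0,2/3] leaf, test {P5@t=0}
  N10 x:[-22/3,-11/3] y:[-22/3,-3] z:[-1,4] -> miss, prune

order=[0, 2, 3, 6, 10]  |boxes|=5  |leaves|=1  hit=P5

== RESULT ==
5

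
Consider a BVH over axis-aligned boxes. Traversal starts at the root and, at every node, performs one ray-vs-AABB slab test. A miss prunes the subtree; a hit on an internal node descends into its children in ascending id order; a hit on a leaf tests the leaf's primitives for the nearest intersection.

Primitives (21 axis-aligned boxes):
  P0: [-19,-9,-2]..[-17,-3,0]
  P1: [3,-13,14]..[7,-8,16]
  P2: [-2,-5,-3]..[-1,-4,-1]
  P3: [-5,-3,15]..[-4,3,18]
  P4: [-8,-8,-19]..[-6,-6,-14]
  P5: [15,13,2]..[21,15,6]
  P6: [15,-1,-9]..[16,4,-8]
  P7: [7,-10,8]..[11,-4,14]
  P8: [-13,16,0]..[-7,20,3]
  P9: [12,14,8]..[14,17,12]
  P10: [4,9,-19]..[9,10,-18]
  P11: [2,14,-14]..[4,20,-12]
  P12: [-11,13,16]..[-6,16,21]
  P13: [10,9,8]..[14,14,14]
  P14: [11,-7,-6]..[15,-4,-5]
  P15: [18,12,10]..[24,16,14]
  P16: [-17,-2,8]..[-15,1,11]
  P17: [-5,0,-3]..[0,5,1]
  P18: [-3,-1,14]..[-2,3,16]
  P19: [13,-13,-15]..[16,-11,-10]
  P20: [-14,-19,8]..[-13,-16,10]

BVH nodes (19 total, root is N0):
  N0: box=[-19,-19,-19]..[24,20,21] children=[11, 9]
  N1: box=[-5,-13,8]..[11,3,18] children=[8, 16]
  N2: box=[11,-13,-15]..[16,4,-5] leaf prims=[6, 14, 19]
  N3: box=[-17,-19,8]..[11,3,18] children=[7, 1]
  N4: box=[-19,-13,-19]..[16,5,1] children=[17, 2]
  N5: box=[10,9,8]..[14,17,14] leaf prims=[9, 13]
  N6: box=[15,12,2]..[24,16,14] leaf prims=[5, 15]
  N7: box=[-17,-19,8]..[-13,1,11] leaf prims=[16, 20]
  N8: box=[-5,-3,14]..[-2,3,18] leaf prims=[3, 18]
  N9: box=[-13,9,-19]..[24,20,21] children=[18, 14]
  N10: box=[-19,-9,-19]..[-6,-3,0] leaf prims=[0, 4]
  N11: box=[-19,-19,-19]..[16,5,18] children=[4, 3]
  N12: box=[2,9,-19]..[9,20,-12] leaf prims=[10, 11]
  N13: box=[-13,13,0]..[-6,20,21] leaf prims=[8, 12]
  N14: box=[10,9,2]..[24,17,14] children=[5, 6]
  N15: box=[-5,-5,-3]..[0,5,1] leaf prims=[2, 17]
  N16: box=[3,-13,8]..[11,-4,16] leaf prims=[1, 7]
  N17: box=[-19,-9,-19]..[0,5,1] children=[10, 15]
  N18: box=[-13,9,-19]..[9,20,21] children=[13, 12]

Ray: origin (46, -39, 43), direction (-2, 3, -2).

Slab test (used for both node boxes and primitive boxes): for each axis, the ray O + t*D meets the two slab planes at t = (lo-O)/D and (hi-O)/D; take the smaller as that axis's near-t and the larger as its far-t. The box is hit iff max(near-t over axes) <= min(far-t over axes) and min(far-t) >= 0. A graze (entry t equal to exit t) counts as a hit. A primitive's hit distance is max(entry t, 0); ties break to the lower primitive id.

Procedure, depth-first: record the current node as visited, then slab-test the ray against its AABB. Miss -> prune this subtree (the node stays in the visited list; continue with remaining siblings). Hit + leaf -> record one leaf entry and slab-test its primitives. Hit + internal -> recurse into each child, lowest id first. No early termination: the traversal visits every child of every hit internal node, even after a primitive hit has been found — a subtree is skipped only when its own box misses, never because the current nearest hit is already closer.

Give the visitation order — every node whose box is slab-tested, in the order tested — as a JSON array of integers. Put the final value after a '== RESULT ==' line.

Walk:
N0 x:[11,65/2] y:[20/3,59/3] z:[11,31] -> hit [11,59/3], descend [9, 11]
  N9 x:[11,59/2] y:[16,59/3] z:[11,31] -> hit [16,59/3], descend [14, 18]
    N14 x:[11,18] y:[16,56/3] z:[29/2,41/2] -> hit [16,18], descend [5, 6]
      N5 x:[16,18] y:[16,56/3] z:[29/2,35/2] -> hit [16,35/2] leaf, test {P9(miss), P13@t=16}
      N6 x:[11,31/2] y:[17,55/3] z:[29/2,41/2] -> miss, prune
    N18 x:[37/2,59/2] y:[16,59/3] z:[11,31] -> hit [37/2,59/3], descend [12, 13]
      N12 x:[37/2,22] y:[16,59/3] z:[55/2,31] -> miss, prune
      N13 x:[26,59/2] y:[52/3,59/3] z:[11,43/2] -> miss, prune
  N11 x:[15,65/2] y:[20/3,44/3] z:[25/2,31] -> miss, prune

Visited [0, 9, 14, 5, 6, 18, 12, 13, 11]. Tests: 9 box, 1 leaf. Nearest: P13.

== RESULT ==
[0, 9, 14, 5, 6, 18, 12, 13, 11]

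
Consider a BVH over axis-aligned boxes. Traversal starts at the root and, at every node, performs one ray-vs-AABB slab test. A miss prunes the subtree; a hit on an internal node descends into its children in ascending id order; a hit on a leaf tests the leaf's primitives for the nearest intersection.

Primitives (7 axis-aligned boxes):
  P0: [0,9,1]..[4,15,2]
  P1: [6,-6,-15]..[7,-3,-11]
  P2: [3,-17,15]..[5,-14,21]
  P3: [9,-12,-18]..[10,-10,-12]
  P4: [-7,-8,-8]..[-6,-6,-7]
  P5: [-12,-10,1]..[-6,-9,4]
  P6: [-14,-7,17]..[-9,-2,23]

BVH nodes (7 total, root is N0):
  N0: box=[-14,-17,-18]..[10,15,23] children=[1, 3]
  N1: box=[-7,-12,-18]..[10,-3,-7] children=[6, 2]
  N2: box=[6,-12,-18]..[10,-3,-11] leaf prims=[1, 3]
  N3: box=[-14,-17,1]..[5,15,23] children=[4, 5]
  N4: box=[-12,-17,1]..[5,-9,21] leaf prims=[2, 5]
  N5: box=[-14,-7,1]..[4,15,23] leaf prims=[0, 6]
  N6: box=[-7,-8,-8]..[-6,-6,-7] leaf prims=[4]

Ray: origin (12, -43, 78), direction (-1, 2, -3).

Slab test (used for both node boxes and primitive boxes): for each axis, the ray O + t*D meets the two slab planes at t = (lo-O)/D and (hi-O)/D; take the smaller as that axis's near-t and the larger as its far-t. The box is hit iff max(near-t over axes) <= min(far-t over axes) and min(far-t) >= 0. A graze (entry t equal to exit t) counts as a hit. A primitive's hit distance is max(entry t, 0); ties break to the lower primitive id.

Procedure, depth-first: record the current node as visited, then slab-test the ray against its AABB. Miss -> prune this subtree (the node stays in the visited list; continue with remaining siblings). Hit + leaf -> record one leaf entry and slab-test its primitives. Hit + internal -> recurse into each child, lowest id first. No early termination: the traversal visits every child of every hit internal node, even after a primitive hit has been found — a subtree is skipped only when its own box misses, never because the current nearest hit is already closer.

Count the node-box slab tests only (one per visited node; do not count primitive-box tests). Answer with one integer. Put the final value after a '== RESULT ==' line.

Traverse from the root:
N0 x:[2,26] y:[13,29] z:[55/3,32] -> hit [55/3,26], descend [1, 3]
  N1 x:[2,19] y:[31/2,20] z:[85/3,32] -> miss, prune
  N3 x:[7,26] y:[13,29] z:[55/3,77/3] -> hit [55/3,77/3], descend [4, 5]
    N4 x:[7,24] y:[13,17] z:[19,77/3] -> miss, prune
    N5 x:[8,26] y:[18,29] z:[55/3,77/3] -> hit [55/3,77/3] leaf, test {P0(miss), P6(miss)}

order=[0, 1, 3, 4, 5]  |boxes|=5  |leaves|=1  hit=miss

== RESULT ==
5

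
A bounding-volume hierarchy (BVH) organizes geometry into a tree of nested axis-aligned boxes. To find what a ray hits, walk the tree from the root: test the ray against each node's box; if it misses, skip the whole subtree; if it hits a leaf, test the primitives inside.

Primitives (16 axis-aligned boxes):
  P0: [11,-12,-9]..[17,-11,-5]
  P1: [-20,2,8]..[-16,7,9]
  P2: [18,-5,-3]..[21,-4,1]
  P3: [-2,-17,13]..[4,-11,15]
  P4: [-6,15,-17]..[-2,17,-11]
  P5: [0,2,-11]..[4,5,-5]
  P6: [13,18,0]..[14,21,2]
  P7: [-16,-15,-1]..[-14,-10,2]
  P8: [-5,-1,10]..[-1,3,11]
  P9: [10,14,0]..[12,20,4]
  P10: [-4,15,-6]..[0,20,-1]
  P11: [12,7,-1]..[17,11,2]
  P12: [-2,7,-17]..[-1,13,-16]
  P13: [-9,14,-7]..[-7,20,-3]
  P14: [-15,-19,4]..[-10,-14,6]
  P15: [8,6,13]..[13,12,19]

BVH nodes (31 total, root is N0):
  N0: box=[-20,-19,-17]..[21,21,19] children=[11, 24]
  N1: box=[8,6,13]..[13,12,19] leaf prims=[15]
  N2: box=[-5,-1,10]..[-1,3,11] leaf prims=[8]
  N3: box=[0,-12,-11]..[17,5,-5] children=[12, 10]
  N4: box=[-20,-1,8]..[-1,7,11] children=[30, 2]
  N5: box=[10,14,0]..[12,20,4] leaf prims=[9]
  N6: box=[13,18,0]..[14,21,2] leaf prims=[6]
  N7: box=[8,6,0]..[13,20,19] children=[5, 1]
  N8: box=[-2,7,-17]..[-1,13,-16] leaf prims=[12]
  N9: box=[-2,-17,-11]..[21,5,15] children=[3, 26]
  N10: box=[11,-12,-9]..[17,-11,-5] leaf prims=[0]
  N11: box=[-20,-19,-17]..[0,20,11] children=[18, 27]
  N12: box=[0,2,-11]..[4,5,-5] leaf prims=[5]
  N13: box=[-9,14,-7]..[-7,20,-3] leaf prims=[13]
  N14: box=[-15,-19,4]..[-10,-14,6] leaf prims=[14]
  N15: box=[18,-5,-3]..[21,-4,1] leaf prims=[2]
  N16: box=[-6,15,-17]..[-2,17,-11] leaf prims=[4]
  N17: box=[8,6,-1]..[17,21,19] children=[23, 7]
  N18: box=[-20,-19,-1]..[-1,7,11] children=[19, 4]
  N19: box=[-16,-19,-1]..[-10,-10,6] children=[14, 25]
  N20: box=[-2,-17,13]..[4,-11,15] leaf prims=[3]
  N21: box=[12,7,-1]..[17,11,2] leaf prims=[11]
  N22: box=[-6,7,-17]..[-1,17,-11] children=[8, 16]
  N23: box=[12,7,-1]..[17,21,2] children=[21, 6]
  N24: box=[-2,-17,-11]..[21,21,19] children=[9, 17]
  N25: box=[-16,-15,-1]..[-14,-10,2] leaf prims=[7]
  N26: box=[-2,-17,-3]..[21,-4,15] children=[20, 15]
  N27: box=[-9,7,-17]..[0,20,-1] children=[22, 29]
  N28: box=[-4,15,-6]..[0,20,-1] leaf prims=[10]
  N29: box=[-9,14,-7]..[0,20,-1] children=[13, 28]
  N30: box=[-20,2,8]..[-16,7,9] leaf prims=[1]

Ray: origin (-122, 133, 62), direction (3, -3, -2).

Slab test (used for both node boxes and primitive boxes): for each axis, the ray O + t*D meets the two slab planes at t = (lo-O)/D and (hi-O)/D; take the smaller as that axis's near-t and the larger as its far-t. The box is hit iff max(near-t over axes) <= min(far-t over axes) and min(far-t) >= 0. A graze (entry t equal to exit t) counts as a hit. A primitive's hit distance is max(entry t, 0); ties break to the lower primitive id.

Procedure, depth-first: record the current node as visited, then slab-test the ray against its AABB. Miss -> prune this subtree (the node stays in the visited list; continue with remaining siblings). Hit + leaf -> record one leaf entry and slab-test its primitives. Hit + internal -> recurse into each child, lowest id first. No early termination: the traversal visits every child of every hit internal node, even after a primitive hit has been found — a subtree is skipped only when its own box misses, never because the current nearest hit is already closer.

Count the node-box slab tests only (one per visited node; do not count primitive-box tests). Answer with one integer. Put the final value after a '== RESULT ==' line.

Traverse from the root:
N0 x:[34,143/3] y:[112/3,152/3] z:[43/2,79/2] -> hit [112/3,79/2], descend [11, 24]
  N11 x:[34,122/3] y:[113/3,152/3] z:[51/2,79/2] -> hit [113/3,79/2], descend [18, 27]
    N18 x:[34,121/3] y:[42,152/3] z:[51/2,63/2] -> miss, prune
    N27 x:[113/3,122/3] y:[113/3,42] z:[63/2,79/2] -> hit [113/3,79/2], descend [22, 29]
      N22 x:[116/3,121/3] y:[116/3,42] z:[73/2,79/2] -> hit [116/3,79/2], descend [8, 16]
        N8 x:[40,121/3] y:[40,42] z:[39,79/2] -> miss, prune
        N16 x:[116/3,40] y:[116/3,118/3] z:[73/2,79/2] -> hit [116/3,118/3] leaf, test {P4@t=116/3}
      N29 x:[113/3,122/3] y:[113/3,119/3] z:[63/2,69/2] -> miss, prune
  N24 x:[40,143/3] y:[112/3,50] z:[43/2,73/2] -> miss, prune

order=[0, 11, 18, 27, 22, 8, 16, 29, 24]  |boxes|=9  |leaves|=1  hit=P4

== RESULT ==
9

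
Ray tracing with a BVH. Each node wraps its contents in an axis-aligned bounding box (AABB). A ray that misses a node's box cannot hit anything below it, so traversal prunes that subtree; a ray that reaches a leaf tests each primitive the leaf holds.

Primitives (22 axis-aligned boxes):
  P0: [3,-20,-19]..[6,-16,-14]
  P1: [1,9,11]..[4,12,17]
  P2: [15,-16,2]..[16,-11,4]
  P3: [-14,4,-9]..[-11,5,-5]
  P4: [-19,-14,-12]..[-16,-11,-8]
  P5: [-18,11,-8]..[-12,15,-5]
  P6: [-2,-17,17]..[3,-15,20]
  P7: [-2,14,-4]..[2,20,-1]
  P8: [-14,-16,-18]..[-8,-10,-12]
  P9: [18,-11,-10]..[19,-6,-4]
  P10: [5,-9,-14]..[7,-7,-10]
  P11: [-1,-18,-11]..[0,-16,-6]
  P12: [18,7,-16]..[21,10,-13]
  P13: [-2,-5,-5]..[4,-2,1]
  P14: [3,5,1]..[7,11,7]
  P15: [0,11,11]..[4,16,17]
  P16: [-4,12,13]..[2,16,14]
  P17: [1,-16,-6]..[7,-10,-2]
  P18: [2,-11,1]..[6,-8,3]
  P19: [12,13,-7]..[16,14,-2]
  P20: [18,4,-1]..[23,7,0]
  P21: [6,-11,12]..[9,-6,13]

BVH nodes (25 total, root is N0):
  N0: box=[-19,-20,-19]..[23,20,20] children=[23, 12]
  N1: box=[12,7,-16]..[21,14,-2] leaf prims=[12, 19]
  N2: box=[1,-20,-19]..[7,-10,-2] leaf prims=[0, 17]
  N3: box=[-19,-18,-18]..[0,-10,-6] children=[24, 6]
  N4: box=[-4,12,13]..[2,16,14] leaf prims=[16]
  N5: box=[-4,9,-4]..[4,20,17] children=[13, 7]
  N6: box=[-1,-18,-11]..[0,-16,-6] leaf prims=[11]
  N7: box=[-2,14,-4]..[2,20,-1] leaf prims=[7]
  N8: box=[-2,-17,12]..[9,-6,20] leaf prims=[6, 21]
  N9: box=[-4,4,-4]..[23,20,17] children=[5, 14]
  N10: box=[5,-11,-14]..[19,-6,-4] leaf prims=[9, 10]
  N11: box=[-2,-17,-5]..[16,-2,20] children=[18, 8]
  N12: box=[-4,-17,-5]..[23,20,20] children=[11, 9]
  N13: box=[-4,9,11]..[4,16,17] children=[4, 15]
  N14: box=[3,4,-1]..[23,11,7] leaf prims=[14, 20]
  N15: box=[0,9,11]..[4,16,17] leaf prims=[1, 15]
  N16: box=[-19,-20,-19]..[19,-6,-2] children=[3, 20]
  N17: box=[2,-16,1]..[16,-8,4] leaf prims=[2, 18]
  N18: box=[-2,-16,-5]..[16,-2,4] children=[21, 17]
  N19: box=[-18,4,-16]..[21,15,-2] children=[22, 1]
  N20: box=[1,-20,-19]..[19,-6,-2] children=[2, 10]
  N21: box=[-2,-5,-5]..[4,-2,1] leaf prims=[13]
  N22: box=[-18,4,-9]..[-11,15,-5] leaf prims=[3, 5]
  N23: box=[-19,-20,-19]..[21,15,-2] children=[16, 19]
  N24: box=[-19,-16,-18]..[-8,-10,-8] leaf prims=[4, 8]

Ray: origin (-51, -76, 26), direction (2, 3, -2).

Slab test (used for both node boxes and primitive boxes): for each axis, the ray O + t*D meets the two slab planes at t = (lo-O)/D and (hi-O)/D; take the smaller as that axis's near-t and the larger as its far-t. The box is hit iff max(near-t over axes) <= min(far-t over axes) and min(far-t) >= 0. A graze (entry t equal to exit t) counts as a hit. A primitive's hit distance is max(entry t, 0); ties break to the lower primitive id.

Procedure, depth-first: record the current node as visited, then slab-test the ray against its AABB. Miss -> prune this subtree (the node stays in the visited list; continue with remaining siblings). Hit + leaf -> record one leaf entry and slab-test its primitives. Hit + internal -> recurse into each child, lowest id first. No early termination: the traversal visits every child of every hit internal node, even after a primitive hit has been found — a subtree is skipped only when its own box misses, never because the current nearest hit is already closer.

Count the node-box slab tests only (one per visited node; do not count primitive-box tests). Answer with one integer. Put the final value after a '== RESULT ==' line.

Traverse from the root:
N0 x:[16,37] y:[56/3,32] z:[3,45/2] -> hit [56/3,45/2], descend [12, 23]
  N12 x:[47/2,37] y:[59/3,32] z:[3,31/2] -> miss, prune
  N23 x:[16,36] y:[56/3,91/3] z:[14,45/2] -> hit [56/3,45/2], descend [16, 19]
    N16 x:[16,35] y:[56/3,70/3] z:[14,45/2] -> hit [56/3,45/2], descend [3, 20]
      N3 x:[16,51/2] y:[58/3,22] z:[16,22] -> hit [58/3,22], descend [6, 24]
        N6 x:[25,51/2] y:[58/3,20] z:[16,37/2] -> miss, prune
        N24 x:[16,43/2] y:[20,22] z:[17,22] -> hit [20,43/2] leaf, test {P4(miss), P8@t=20}
      N20 x:[26,35] y:[56/3,70/3] z:[14,45/2] -> miss, prune
    N19 x:[33/2,36] y:[80/3,91/3] z:[14,21] -> miss, prune

Visited [0, 12, 23, 16, 3, 6, 24, 20, 19]. Tests: 9 box, 1 leaf. Nearest: P8.

== RESULT ==
9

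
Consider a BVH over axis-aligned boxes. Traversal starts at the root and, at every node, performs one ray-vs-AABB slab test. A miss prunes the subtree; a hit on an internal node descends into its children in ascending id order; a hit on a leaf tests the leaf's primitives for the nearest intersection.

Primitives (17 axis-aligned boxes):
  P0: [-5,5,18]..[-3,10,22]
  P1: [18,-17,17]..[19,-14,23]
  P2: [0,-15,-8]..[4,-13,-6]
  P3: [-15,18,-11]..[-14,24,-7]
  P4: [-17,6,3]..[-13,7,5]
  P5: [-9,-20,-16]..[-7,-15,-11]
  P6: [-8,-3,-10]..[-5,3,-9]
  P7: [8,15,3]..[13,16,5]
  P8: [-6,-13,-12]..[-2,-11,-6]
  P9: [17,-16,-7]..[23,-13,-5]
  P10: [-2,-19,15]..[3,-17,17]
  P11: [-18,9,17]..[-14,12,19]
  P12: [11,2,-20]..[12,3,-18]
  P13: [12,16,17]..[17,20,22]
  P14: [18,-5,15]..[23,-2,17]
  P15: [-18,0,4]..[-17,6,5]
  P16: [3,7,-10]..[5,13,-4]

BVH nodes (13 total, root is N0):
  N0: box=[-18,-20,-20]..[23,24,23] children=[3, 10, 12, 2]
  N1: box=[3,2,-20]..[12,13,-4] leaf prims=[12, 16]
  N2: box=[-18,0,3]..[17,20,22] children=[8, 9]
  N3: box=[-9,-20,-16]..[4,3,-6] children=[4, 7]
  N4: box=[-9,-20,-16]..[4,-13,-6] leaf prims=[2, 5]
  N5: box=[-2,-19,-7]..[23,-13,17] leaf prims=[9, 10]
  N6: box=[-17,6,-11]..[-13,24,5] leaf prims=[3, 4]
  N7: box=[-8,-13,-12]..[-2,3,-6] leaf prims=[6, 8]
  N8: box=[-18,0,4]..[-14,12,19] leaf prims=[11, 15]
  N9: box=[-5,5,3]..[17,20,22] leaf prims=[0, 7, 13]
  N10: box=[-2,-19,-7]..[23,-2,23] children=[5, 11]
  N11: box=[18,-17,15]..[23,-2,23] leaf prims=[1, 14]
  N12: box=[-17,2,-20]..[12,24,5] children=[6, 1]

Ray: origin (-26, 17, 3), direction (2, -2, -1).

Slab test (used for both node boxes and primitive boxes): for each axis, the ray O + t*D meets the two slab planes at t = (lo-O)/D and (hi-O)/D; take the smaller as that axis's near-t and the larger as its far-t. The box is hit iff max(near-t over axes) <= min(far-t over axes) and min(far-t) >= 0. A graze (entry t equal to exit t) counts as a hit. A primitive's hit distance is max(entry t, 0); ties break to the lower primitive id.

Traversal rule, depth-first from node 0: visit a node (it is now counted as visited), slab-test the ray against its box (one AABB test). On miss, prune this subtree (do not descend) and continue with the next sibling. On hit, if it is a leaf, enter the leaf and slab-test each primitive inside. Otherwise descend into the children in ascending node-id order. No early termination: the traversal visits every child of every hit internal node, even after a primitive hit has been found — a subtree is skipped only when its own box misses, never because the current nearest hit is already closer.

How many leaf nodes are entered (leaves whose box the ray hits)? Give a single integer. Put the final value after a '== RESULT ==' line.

Walk:
N0 x:[4,49/2] y:[-7/2,37/2] z:[-20,23] -> hit [4,37/2], descend [2, 3, 10, 12]
  N2 x:[4,43/2] y:[-3/2,17/2] z:[-19,0] -> miss, prune
  N3 x:[17/2,15] y:[7,37/2] z:[9,19] -> hit [9,15], descend [4, 7]
    N4 x:[17/2,15] y:[15,37/2] z:[9,19] -> hit [15,15] leaf, test {P2(miss), P5(miss)}
    N7 x:[9,12] y:[7,15] z:[9,15] -> hit [9,12] leaf, test {P6(miss), P8(miss)}
  N10 x:[12,49/2] y:[19/2,18] z:[-20,10] -> miss, prune
  N12 x:[9/2,19] y:[-7/2,15/2] z:[-2,23] -> hit [9/2,15/2], descend [1, 6]
    N1 x:[29/2,19] y:[2,15/2] z:[7,23] -> miss, prune
    N6 x:[9/2,13/2] y:[-7/2,11/2] z:[-2,14] -> hit [9/2,11/2] leaf, test {P3(miss), P4(miss)}

Visited [0, 2, 3, 4, 7, 10, 12, 1, 6]. Tests: 9 box, 3 leaf. Nearest: miss.

== RESULT ==
3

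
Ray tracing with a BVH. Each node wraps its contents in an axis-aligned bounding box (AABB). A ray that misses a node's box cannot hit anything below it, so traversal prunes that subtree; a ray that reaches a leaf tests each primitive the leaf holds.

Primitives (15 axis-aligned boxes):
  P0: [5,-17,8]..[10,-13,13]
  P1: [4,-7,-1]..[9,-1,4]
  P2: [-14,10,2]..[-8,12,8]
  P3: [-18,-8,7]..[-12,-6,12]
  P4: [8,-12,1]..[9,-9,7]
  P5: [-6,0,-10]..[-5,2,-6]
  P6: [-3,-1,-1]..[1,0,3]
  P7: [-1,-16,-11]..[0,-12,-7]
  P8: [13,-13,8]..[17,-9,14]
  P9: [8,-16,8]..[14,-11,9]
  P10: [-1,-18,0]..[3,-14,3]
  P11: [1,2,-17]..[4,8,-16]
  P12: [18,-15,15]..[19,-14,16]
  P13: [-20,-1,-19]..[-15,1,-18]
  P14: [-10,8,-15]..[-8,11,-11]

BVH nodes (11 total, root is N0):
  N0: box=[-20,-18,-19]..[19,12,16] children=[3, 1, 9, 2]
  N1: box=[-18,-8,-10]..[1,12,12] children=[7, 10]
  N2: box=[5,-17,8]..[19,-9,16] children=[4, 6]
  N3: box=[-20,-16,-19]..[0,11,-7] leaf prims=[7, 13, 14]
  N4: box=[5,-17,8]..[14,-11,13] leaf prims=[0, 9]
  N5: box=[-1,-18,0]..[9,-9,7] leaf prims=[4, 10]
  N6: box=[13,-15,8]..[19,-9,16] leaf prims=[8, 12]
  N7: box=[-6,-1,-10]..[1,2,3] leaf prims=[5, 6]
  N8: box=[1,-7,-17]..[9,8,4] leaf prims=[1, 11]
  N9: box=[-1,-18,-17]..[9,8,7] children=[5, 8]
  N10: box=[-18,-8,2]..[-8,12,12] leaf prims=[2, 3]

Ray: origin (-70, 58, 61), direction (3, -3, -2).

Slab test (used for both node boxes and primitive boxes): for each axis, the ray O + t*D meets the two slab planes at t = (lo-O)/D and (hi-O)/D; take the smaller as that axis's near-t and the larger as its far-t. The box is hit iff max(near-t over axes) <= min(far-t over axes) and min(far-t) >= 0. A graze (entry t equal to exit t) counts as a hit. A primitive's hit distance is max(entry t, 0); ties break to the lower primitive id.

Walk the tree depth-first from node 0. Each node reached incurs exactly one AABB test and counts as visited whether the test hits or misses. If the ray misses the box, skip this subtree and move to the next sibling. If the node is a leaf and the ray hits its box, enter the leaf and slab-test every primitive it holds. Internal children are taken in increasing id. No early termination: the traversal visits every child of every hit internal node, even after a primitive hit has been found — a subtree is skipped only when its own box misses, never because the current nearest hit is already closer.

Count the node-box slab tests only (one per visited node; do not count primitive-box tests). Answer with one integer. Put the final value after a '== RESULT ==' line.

Trace the traversal:
N0 x:[50/3,89/3] y:[46/3,76/3] z:[45/2,40] -> hit [45/2,76/3], descend [1, 2, 3, 9]
  N1 x:[52/3,71/3] y:[46/3,22] z:[49/2,71/2] -> miss, prune
  N2 x:[25,89/3] y:[67/3,25] z:[45/2,53/2] -> hit [25,25], descend [4, 6]
    N4 x:[25,28] y:[23,25] z:[24,53/2] -> hit [25,25] leaf, test {P0@t=25, P9(miss)}
    N6 x:[83/3,89/3] y:[67/3,73/3] z:[45/2,53/2] -> miss, prune
  N3 x:[50/3,70/3] y:[47/3,74/3] z:[34,40] -> miss, prune
  N9 x:[23,79/3] y:[50/3,76/3] z:[27,39] -> miss, prune

Visited [0, 1, 2, 4, 6, 3, 9]. Tests: 7 box, 1 leaf. Nearest: P0.

== RESULT ==
7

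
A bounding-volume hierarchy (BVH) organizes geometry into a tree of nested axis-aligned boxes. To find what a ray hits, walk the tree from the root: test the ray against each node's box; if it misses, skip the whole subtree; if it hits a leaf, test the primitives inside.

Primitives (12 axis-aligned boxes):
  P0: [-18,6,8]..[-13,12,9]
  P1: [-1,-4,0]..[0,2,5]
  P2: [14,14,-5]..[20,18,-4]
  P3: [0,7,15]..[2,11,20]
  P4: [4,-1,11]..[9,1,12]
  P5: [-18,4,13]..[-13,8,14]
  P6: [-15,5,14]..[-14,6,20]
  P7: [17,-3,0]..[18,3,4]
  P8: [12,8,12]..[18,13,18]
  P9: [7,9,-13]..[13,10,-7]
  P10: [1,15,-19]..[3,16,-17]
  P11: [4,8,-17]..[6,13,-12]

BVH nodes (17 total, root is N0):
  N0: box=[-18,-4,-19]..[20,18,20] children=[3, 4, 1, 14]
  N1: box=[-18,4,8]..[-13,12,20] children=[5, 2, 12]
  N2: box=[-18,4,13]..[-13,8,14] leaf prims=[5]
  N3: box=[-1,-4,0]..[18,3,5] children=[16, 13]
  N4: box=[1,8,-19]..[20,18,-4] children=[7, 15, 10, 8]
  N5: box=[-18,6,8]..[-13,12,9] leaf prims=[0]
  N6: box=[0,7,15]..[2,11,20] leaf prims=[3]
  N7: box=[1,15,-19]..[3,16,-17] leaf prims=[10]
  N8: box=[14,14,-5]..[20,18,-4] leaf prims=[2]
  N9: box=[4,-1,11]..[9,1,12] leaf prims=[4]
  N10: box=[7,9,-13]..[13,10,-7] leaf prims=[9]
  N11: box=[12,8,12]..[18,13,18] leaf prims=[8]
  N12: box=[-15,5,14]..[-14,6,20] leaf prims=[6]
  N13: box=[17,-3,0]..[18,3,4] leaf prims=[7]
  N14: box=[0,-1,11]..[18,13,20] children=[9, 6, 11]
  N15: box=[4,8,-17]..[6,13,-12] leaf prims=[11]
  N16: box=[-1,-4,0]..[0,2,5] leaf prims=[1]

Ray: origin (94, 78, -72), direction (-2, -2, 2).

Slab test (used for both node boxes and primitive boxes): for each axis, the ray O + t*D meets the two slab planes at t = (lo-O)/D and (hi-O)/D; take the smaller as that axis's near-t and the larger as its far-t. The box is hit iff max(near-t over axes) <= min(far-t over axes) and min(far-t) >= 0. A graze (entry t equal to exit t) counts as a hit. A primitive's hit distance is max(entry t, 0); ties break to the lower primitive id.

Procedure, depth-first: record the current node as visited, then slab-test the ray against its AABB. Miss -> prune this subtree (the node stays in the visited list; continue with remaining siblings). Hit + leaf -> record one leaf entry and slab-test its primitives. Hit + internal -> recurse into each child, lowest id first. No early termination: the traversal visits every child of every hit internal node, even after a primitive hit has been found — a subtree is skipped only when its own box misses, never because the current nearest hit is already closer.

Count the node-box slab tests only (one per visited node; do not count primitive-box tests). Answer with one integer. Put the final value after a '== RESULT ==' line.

Walk:
N0 x:[37,56] y:[30,41] z:[53/2,46] -> hit [37,41], descend [1, 3, 4, 14]
  N1 x:[107/2,56] y:[33,37] z:[40,46] -> miss, prune
  N3 x:[38,95/2] y:[75/2,41] z:[36,77/2] -> hit [38,77/2], descend [13, 16]
    N13 x:[38,77/2] y:[75/2,81/2] z:[36,38] -> hit [38,38] leaf, test {P7@t=38}
    N16 x:[47,95/2] y:[38,41] z:[36,77/2] -> miss, prune
  N4 x:[37,93/2] y:[30,35] z:[53/2,34] -> miss, prune
  N14 x:[38,47] y:[65/2,79/2] z:[83/2,46] -> miss, prune

Summary -> nodes [0, 1, 3, 13, 16, 4, 14]; box-tests=7; leaf-entries=1; first=P7

== RESULT ==
7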